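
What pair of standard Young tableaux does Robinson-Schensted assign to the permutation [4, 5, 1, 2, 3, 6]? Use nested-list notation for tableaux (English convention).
P = [[1, 2, 3, 6], [4, 5]], Q = [[1, 2, 5, 6], [3, 4]]

Insert each entry of the permutation into P by Schensted row insertion, recording in Q the position of each new cell.

Insert 4: appended to row 1. P = [[4]].
Insert 5: appended to row 1. P = [[4, 5]].
Insert 1: 1 bumps 4 from row 1; 4 starts row 2. P = [[1, 5], [4]].
Insert 2: 2 bumps 5 from row 1; 5 appends to row 2. P = [[1, 2], [4, 5]].
Insert 3: appended to row 1. P = [[1, 2, 3], [4, 5]].
Insert 6: appended to row 1. P = [[1, 2, 3, 6], [4, 5]].

So P = [[1, 2, 3, 6], [4, 5]], Q = [[1, 2, 5, 6], [3, 4]].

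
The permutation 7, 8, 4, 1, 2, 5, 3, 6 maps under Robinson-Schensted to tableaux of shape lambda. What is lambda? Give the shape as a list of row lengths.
Row-insert each entry into an empty tableau.

After inserting 7: P = [[7]].
After inserting 8: P = [[7, 8]].
After inserting 4: P = [[4, 8], [7]].
After inserting 1: P = [[1, 8], [4], [7]].
After inserting 2: P = [[1, 2], [4, 8], [7]].
After inserting 5: P = [[1, 2, 5], [4, 8], [7]].
After inserting 3: P = [[1, 2, 3], [4, 5], [7, 8]].
After inserting 6: P = [[1, 2, 3, 6], [4, 5], [7, 8]].

The final insertion tableau P = [[1, 2, 3, 6], [4, 5], [7, 8]] has shape [4, 2, 2].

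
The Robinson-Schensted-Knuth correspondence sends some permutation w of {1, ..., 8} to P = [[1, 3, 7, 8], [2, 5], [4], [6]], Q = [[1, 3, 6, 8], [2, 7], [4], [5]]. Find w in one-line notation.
6 4 5 2 1 7 3 8

Reverse the RSK construction: for i from n down to 1, find the cell of Q containing i, remove the entry at that cell from P, and reverse-bump it up through P; the value ejected from row 1 is w(i).

Step i=8: Q has 8 at row 1, column 4; remove that cell from P, ejecting 8. So w(8) = 8. P is now [[1, 3, 7], [2, 5], [4], [6]].
Step i=7: Q has 7 at row 2, column 2; remove 5 from row 2 of P and reverse-bump: 5 enters row 1 and ejects 3. So w(7) = 3. P is now [[1, 5, 7], [2], [4], [6]].
Step i=6: Q has 6 at row 1, column 3; remove that cell from P, ejecting 7. So w(6) = 7. P is now [[1, 5], [2], [4], [6]].
Step i=5: Q has 5 at row 4, column 1; remove 6 from row 4 of P and reverse-bump: 6 enters row 3 and ejects 4; 4 enters row 2 and ejects 2; 2 enters row 1 and ejects 1. So w(5) = 1. P is now [[2, 5], [4], [6]].
Step i=4: Q has 4 at row 3, column 1; remove 6 from row 3 of P and reverse-bump: 6 enters row 2 and ejects 4; 4 enters row 1 and ejects 2. So w(4) = 2. P is now [[4, 5], [6]].
Step i=3: Q has 3 at row 1, column 2; remove that cell from P, ejecting 5. So w(3) = 5. P is now [[4], [6]].
Step i=2: Q has 2 at row 2, column 1; remove 6 from row 2 of P and reverse-bump: 6 enters row 1 and ejects 4. So w(2) = 4. P is now [[6]].
Step i=1: Q has 1 at row 1, column 1; remove that cell from P, ejecting 6. So w(1) = 6. P is now [].

So w = 6 4 5 2 1 7 3 8.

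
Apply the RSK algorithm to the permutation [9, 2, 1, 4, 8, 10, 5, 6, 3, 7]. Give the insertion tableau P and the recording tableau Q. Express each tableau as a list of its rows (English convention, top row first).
P = [[1, 3, 5, 6, 7], [2, 4, 10], [8], [9]], Q = [[1, 4, 5, 6, 10], [2, 7, 8], [3], [9]]

Insert each entry of the permutation into P by Schensted row insertion, recording in Q the position of each new cell.

Insert 9: appended to row 1. P = [[9]].
Insert 2: 2 bumps 9 from row 1; 9 starts row 2. P = [[2], [9]].
Insert 1: 1 bumps 2 from row 1; 2 bumps 9 from row 2; 9 starts row 3. P = [[1], [2], [9]].
Insert 4: appended to row 1. P = [[1, 4], [2], [9]].
Insert 8: appended to row 1. P = [[1, 4, 8], [2], [9]].
Insert 10: appended to row 1. P = [[1, 4, 8, 10], [2], [9]].
Insert 5: 5 bumps 8 from row 1; 8 appends to row 2. P = [[1, 4, 5, 10], [2, 8], [9]].
Insert 6: 6 bumps 10 from row 1; 10 appends to row 2. P = [[1, 4, 5, 6], [2, 8, 10], [9]].
Insert 3: 3 bumps 4 from row 1; 4 bumps 8 from row 2; 8 bumps 9 from row 3; 9 starts row 4. P = [[1, 3, 5, 6], [2, 4, 10], [8], [9]].
Insert 7: appended to row 1. P = [[1, 3, 5, 6, 7], [2, 4, 10], [8], [9]].

So P = [[1, 3, 5, 6, 7], [2, 4, 10], [8], [9]], Q = [[1, 4, 5, 6, 10], [2, 7, 8], [3], [9]].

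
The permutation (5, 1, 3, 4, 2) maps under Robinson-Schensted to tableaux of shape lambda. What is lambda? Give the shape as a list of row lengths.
Row-insert each entry into an empty tableau.

After inserting 5: P = [[5]].
After inserting 1: P = [[1], [5]].
After inserting 3: P = [[1, 3], [5]].
After inserting 4: P = [[1, 3, 4], [5]].
After inserting 2: P = [[1, 2, 4], [3], [5]].

The final insertion tableau P = [[1, 2, 4], [3], [5]] has shape [3, 1, 1].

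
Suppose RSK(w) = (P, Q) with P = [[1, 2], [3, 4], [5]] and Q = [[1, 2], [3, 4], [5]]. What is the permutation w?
Reverse the RSK construction: for i from n down to 1, find the cell of Q containing i, remove the entry at that cell from P, and reverse-bump it up through P; the value ejected from row 1 is w(i).

Step i=5: Q has 5 at row 3, column 1; remove 5 from row 3 of P and reverse-bump: 5 enters row 2 and ejects 4; 4 enters row 1 and ejects 2. So w(5) = 2. P is now [[1, 4], [3, 5]].
Step i=4: Q has 4 at row 2, column 2; remove 5 from row 2 of P and reverse-bump: 5 enters row 1 and ejects 4. So w(4) = 4. P is now [[1, 5], [3]].
Step i=3: Q has 3 at row 2, column 1; remove 3 from row 2 of P and reverse-bump: 3 enters row 1 and ejects 1. So w(3) = 1. P is now [[3, 5]].
Step i=2: Q has 2 at row 1, column 2; remove that cell from P, ejecting 5. So w(2) = 5. P is now [[3]].
Step i=1: Q has 1 at row 1, column 1; remove that cell from P, ejecting 3. So w(1) = 3. P is now [].

So w = 3 5 1 4 2.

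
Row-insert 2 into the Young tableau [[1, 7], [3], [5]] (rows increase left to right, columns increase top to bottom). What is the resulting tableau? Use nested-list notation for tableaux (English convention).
In row 1, 2 replaces 7 (the leftmost entry greater than 2); 7 is bumped to row 2. 7 is appended to row 2. The new tableau is [[1, 2], [3, 7], [5]].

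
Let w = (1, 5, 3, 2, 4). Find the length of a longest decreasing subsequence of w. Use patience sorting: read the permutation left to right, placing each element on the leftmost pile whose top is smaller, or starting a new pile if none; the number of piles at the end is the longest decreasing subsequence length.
3

1: new pile. tops = [1]
5: onto pile 1 (replacing 1). tops = [5]
3: new pile. tops = [5, 3]
2: new pile. tops = [5, 3, 2]
4: onto pile 2 (replacing 3). tops = [5, 4, 2]

3 piles, so the longest decreasing subsequence has length 3.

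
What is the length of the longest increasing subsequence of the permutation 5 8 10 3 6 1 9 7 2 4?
3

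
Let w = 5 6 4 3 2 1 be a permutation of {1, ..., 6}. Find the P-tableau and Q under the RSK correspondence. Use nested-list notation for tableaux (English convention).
Insert each entry of the permutation into P by Schensted row insertion, recording in Q the position of each new cell.

Insert 5: appended to row 1. P = [[5]].
Insert 6: appended to row 1. P = [[5, 6]].
Insert 4: 4 bumps 5 from row 1; 5 starts row 2. P = [[4, 6], [5]].
Insert 3: 3 bumps 4 from row 1; 4 bumps 5 from row 2; 5 starts row 3. P = [[3, 6], [4], [5]].
Insert 2: 2 bumps 3 from row 1; 3 bumps 4 from row 2; 4 bumps 5 from row 3; 5 starts row 4. P = [[2, 6], [3], [4], [5]].
Insert 1: 1 bumps 2 from row 1; 2 bumps 3 from row 2; 3 bumps 4 from row 3; 4 bumps 5 from row 4; 5 starts row 5. P = [[1, 6], [2], [3], [4], [5]].

So P = [[1, 6], [2], [3], [4], [5]], Q = [[1, 2], [3], [4], [5], [6]].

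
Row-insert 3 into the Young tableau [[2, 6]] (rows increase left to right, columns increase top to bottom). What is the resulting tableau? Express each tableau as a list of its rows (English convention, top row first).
[[2, 3], [6]]

In row 1, 3 replaces 6 (the leftmost entry greater than 3); 6 is bumped to row 2. 6 starts a new row 2. The new tableau is [[2, 3], [6]].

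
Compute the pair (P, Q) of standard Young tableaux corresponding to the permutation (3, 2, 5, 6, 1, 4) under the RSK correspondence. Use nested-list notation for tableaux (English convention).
P = [[1, 4, 6], [2, 5], [3]], Q = [[1, 3, 4], [2, 6], [5]]

Insert each entry of the permutation into P by Schensted row insertion, recording in Q the position of each new cell.

Insert 3: appended to row 1. P = [[3]], Q = [[1]].
Insert 2: 2 bumps 3 from row 1; 3 starts row 2. P = [[2], [3]], Q = [[1], [2]].
Insert 5: appended to row 1. P = [[2, 5], [3]], Q = [[1, 3], [2]].
Insert 6: appended to row 1. P = [[2, 5, 6], [3]], Q = [[1, 3, 4], [2]].
Insert 1: 1 bumps 2 from row 1; 2 bumps 3 from row 2; 3 starts row 3. P = [[1, 5, 6], [2], [3]], Q = [[1, 3, 4], [2], [5]].
Insert 4: 4 bumps 5 from row 1; 5 appends to row 2. P = [[1, 4, 6], [2, 5], [3]], Q = [[1, 3, 4], [2, 6], [5]].

So P = [[1, 4, 6], [2, 5], [3]], Q = [[1, 3, 4], [2, 6], [5]].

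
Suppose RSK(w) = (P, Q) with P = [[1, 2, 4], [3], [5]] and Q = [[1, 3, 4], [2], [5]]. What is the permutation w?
Reverse RSK: for i = n, n-1, ..., 1, locate i in Q, remove the corresponding corner cell from P, and reverse-bump its entry up through P; the value ejected from row 1 is w(i).

So w = 5 1 3 4 2.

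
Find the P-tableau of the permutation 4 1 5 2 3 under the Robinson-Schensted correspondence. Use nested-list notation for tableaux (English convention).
P = [[1, 2, 3], [4, 5]]

Insert 4: appended to row 1. P = [[4]].
Insert 1: 1 bumps 4 from row 1; 4 starts row 2. P = [[1], [4]].
Insert 5: appended to row 1. P = [[1, 5], [4]].
Insert 2: 2 bumps 5 from row 1; 5 appends to row 2. P = [[1, 2], [4, 5]].
Insert 3: appended to row 1. P = [[1, 2, 3], [4, 5]].

So P = [[1, 2, 3], [4, 5]].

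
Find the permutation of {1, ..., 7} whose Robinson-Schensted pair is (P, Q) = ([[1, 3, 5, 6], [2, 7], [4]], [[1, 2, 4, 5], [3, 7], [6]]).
2 4 3 5 7 1 6

Reverse the RSK construction: for i from n down to 1, find the cell of Q containing i, remove the entry at that cell from P, and reverse-bump it up through P; the value ejected from row 1 is w(i).

Step i=7: Q has 7 at row 2, column 2; remove 7 from row 2 of P and reverse-bump: 7 enters row 1 and ejects 6. So w(7) = 6. P is now [[1, 3, 5, 7], [2], [4]].
Step i=6: Q has 6 at row 3, column 1; remove 4 from row 3 of P and reverse-bump: 4 enters row 2 and ejects 2; 2 enters row 1 and ejects 1. So w(6) = 1. P is now [[2, 3, 5, 7], [4]].
Step i=5: Q has 5 at row 1, column 4; remove that cell from P, ejecting 7. So w(5) = 7. P is now [[2, 3, 5], [4]].
Step i=4: Q has 4 at row 1, column 3; remove that cell from P, ejecting 5. So w(4) = 5. P is now [[2, 3], [4]].
Step i=3: Q has 3 at row 2, column 1; remove 4 from row 2 of P and reverse-bump: 4 enters row 1 and ejects 3. So w(3) = 3. P is now [[2, 4]].
Step i=2: Q has 2 at row 1, column 2; remove that cell from P, ejecting 4. So w(2) = 4. P is now [[2]].
Step i=1: Q has 1 at row 1, column 1; remove that cell from P, ejecting 2. So w(1) = 2. P is now [].

So w = 2 4 3 5 7 1 6.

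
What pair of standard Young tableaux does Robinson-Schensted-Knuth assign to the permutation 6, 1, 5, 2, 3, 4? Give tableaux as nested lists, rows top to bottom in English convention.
Insert each entry of the permutation into P by Schensted row insertion, recording in Q the position of each new cell.

Insert 6: appended to row 1. P = [[6]].
Insert 1: 1 bumps 6 from row 1; 6 starts row 2. P = [[1], [6]].
Insert 5: appended to row 1. P = [[1, 5], [6]].
Insert 2: 2 bumps 5 from row 1; 5 bumps 6 from row 2; 6 starts row 3. P = [[1, 2], [5], [6]].
Insert 3: appended to row 1. P = [[1, 2, 3], [5], [6]].
Insert 4: appended to row 1. P = [[1, 2, 3, 4], [5], [6]].

So P = [[1, 2, 3, 4], [5], [6]], Q = [[1, 3, 5, 6], [2], [4]].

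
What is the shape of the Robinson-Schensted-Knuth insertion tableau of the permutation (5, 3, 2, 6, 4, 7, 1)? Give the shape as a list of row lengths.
[3, 2, 1, 1]

Row-insert each entry into an empty tableau.

After inserting 5: P = [[5]].
After inserting 3: P = [[3], [5]].
After inserting 2: P = [[2], [3], [5]].
After inserting 6: P = [[2, 6], [3], [5]].
After inserting 4: P = [[2, 4], [3, 6], [5]].
After inserting 7: P = [[2, 4, 7], [3, 6], [5]].
After inserting 1: P = [[1, 4, 7], [2, 6], [3], [5]].

The final insertion tableau P = [[1, 4, 7], [2, 6], [3], [5]] has shape [3, 2, 1, 1].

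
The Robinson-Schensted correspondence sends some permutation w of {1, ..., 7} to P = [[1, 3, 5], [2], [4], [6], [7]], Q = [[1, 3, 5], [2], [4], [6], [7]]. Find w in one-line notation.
7 2 6 4 5 3 1

Reverse the RSK construction: for i from n down to 1, find the cell of Q containing i, remove the entry at that cell from P, and reverse-bump it up through P; the value ejected from row 1 is w(i).

Step i=7: Q has 7 at row 5, column 1; remove 7 from row 5 of P and reverse-bump: 7 enters row 4 and ejects 6; 6 enters row 3 and ejects 4; 4 enters row 2 and ejects 2; 2 enters row 1 and ejects 1. So w(7) = 1. P is now [[2, 3, 5], [4], [6], [7]].
Step i=6: Q has 6 at row 4, column 1; remove 7 from row 4 of P and reverse-bump: 7 enters row 3 and ejects 6; 6 enters row 2 and ejects 4; 4 enters row 1 and ejects 3. So w(6) = 3. P is now [[2, 4, 5], [6], [7]].
Step i=5: Q has 5 at row 1, column 3; remove that cell from P, ejecting 5. So w(5) = 5. P is now [[2, 4], [6], [7]].
Step i=4: Q has 4 at row 3, column 1; remove 7 from row 3 of P and reverse-bump: 7 enters row 2 and ejects 6; 6 enters row 1 and ejects 4. So w(4) = 4. P is now [[2, 6], [7]].
Step i=3: Q has 3 at row 1, column 2; remove that cell from P, ejecting 6. So w(3) = 6. P is now [[2], [7]].
Step i=2: Q has 2 at row 2, column 1; remove 7 from row 2 of P and reverse-bump: 7 enters row 1 and ejects 2. So w(2) = 2. P is now [[7]].
Step i=1: Q has 1 at row 1, column 1; remove that cell from P, ejecting 7. So w(1) = 7. P is now [].

So w = 7 2 6 4 5 3 1.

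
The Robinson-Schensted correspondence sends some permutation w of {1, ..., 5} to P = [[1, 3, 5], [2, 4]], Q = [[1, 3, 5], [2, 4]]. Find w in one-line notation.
2 1 4 3 5

Reverse the RSK construction: for i from n down to 1, find the cell of Q containing i, remove the entry at that cell from P, and reverse-bump it up through P; the value ejected from row 1 is w(i).

Step i=5: Q has 5 at row 1, column 3; remove that cell from P, ejecting 5. So w(5) = 5. P is now [[1, 3], [2, 4]].
Step i=4: Q has 4 at row 2, column 2; remove 4 from row 2 of P and reverse-bump: 4 enters row 1 and ejects 3. So w(4) = 3. P is now [[1, 4], [2]].
Step i=3: Q has 3 at row 1, column 2; remove that cell from P, ejecting 4. So w(3) = 4. P is now [[1], [2]].
Step i=2: Q has 2 at row 2, column 1; remove 2 from row 2 of P and reverse-bump: 2 enters row 1 and ejects 1. So w(2) = 1. P is now [[2]].
Step i=1: Q has 1 at row 1, column 1; remove that cell from P, ejecting 2. So w(1) = 2. P is now [].

So w = 2 1 4 3 5.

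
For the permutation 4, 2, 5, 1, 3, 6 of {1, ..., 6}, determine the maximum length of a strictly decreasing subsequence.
3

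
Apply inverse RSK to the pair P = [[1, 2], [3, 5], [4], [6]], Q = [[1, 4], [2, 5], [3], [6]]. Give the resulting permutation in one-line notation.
Reverse the RSK construction: for i from n down to 1, find the cell of Q containing i, remove the entry at that cell from P, and reverse-bump it up through P; the value ejected from row 1 is w(i).

Step i=6: Q has 6 at row 4, column 1; remove 6 from row 4 of P and reverse-bump: 6 enters row 3 and ejects 4; 4 enters row 2 and ejects 3; 3 enters row 1 and ejects 2. So w(6) = 2. P is now [[1, 3], [4, 5], [6]].
Step i=5: Q has 5 at row 2, column 2; remove 5 from row 2 of P and reverse-bump: 5 enters row 1 and ejects 3. So w(5) = 3. P is now [[1, 5], [4], [6]].
Step i=4: Q has 4 at row 1, column 2; remove that cell from P, ejecting 5. So w(4) = 5. P is now [[1], [4], [6]].
Step i=3: Q has 3 at row 3, column 1; remove 6 from row 3 of P and reverse-bump: 6 enters row 2 and ejects 4; 4 enters row 1 and ejects 1. So w(3) = 1. P is now [[4], [6]].
Step i=2: Q has 2 at row 2, column 1; remove 6 from row 2 of P and reverse-bump: 6 enters row 1 and ejects 4. So w(2) = 4. P is now [[6]].
Step i=1: Q has 1 at row 1, column 1; remove that cell from P, ejecting 6. So w(1) = 6. P is now [].

So w = 6 4 1 5 3 2.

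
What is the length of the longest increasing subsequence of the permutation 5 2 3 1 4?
3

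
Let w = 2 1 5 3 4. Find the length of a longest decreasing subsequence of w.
2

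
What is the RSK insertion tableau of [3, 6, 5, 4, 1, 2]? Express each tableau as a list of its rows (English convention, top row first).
P = [[1, 2], [3, 4], [5], [6]]

Insert 3: appended to row 1. P = [[3]].
Insert 6: appended to row 1. P = [[3, 6]].
Insert 5: 5 bumps 6 from row 1; 6 starts row 2. P = [[3, 5], [6]].
Insert 4: 4 bumps 5 from row 1; 5 bumps 6 from row 2; 6 starts row 3. P = [[3, 4], [5], [6]].
Insert 1: 1 bumps 3 from row 1; 3 bumps 5 from row 2; 5 bumps 6 from row 3; 6 starts row 4. P = [[1, 4], [3], [5], [6]].
Insert 2: 2 bumps 4 from row 1; 4 appends to row 2. P = [[1, 2], [3, 4], [5], [6]].

So P = [[1, 2], [3, 4], [5], [6]].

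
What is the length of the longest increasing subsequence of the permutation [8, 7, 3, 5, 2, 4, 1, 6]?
3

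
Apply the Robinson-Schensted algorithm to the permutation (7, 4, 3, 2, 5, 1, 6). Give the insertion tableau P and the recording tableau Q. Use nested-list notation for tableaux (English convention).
Insert each entry of the permutation into P by Schensted row insertion, recording in Q the position of each new cell.

After inserting 7: P = [[7]].
After inserting 4: P = [[4], [7]].
After inserting 3: P = [[3], [4], [7]].
After inserting 2: P = [[2], [3], [4], [7]].
After inserting 5: P = [[2, 5], [3], [4], [7]].
After inserting 1: P = [[1, 5], [2], [3], [4], [7]].
After inserting 6: P = [[1, 5, 6], [2], [3], [4], [7]].

So P = [[1, 5, 6], [2], [3], [4], [7]], Q = [[1, 5, 7], [2], [3], [4], [6]].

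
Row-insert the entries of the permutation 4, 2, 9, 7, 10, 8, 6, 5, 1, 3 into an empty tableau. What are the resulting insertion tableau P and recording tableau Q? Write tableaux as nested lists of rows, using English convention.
P = [[1, 3, 8], [2, 5, 10], [4, 6], [7], [9]], Q = [[1, 3, 5], [2, 4, 6], [7, 10], [8], [9]]

Insert each entry of the permutation into P by Schensted row insertion, recording in Q the position of each new cell.

After inserting 4: P = [[4]].
After inserting 2: P = [[2], [4]].
After inserting 9: P = [[2, 9], [4]].
After inserting 7: P = [[2, 7], [4, 9]].
After inserting 10: P = [[2, 7, 10], [4, 9]].
After inserting 8: P = [[2, 7, 8], [4, 9, 10]].
After inserting 6: P = [[2, 6, 8], [4, 7, 10], [9]].
After inserting 5: P = [[2, 5, 8], [4, 6, 10], [7], [9]].
After inserting 1: P = [[1, 5, 8], [2, 6, 10], [4], [7], [9]].
After inserting 3: P = [[1, 3, 8], [2, 5, 10], [4, 6], [7], [9]].

So P = [[1, 3, 8], [2, 5, 10], [4, 6], [7], [9]], Q = [[1, 3, 5], [2, 4, 6], [7, 10], [8], [9]].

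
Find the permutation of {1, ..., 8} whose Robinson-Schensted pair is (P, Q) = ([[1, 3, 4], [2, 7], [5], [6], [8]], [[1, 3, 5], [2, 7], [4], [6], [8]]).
Reverse the RSK construction: for i from n down to 1, find the cell of Q containing i, remove the entry at that cell from P, and reverse-bump it up through P; the value ejected from row 1 is w(i).

Step i=8: Q has 8 at row 5, column 1; remove 8 from row 5 of P and reverse-bump: 8 enters row 4 and ejects 6; 6 enters row 3 and ejects 5; 5 enters row 2 and ejects 2; 2 enters row 1 and ejects 1. So w(8) = 1. P is now [[2, 3, 4], [5, 7], [6], [8]].
Step i=7: Q has 7 at row 2, column 2; remove 7 from row 2 of P and reverse-bump: 7 enters row 1 and ejects 4. So w(7) = 4. P is now [[2, 3, 7], [5], [6], [8]].
Step i=6: Q has 6 at row 4, column 1; remove 8 from row 4 of P and reverse-bump: 8 enters row 3 and ejects 6; 6 enters row 2 and ejects 5; 5 enters row 1 and ejects 3. So w(6) = 3. P is now [[2, 5, 7], [6], [8]].
Step i=5: Q has 5 at row 1, column 3; remove that cell from P, ejecting 7. So w(5) = 7. P is now [[2, 5], [6], [8]].
Step i=4: Q has 4 at row 3, column 1; remove 8 from row 3 of P and reverse-bump: 8 enters row 2 and ejects 6; 6 enters row 1 and ejects 5. So w(4) = 5. P is now [[2, 6], [8]].
Step i=3: Q has 3 at row 1, column 2; remove that cell from P, ejecting 6. So w(3) = 6. P is now [[2], [8]].
Step i=2: Q has 2 at row 2, column 1; remove 8 from row 2 of P and reverse-bump: 8 enters row 1 and ejects 2. So w(2) = 2. P is now [[8]].
Step i=1: Q has 1 at row 1, column 1; remove that cell from P, ejecting 8. So w(1) = 8. P is now [].

So w = 8 2 6 5 7 3 4 1.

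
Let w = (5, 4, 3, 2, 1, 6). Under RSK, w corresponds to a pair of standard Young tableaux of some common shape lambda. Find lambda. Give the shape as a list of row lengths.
[2, 1, 1, 1, 1]

Row-insert each entry into an empty tableau.

After inserting 5: P = [[5]].
After inserting 4: P = [[4], [5]].
After inserting 3: P = [[3], [4], [5]].
After inserting 2: P = [[2], [3], [4], [5]].
After inserting 1: P = [[1], [2], [3], [4], [5]].
After inserting 6: P = [[1, 6], [2], [3], [4], [5]].

The final insertion tableau P = [[1, 6], [2], [3], [4], [5]] has shape [2, 1, 1, 1, 1].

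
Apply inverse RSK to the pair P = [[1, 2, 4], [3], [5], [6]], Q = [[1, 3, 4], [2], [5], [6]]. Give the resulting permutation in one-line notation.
Reverse the RSK construction: for i from n down to 1, find the cell of Q containing i, remove the entry at that cell from P, and reverse-bump it up through P; the value ejected from row 1 is w(i).

Step i=6: Q has 6 at row 4, column 1; remove 6 from row 4 of P and reverse-bump: 6 enters row 3 and ejects 5; 5 enters row 2 and ejects 3; 3 enters row 1 and ejects 2. So w(6) = 2. P is now [[1, 3, 4], [5], [6]].
Step i=5: Q has 5 at row 3, column 1; remove 6 from row 3 of P and reverse-bump: 6 enters row 2 and ejects 5; 5 enters row 1 and ejects 4. So w(5) = 4. P is now [[1, 3, 5], [6]].
Step i=4: Q has 4 at row 1, column 3; remove that cell from P, ejecting 5. So w(4) = 5. P is now [[1, 3], [6]].
Step i=3: Q has 3 at row 1, column 2; remove that cell from P, ejecting 3. So w(3) = 3. P is now [[1], [6]].
Step i=2: Q has 2 at row 2, column 1; remove 6 from row 2 of P and reverse-bump: 6 enters row 1 and ejects 1. So w(2) = 1. P is now [[6]].
Step i=1: Q has 1 at row 1, column 1; remove that cell from P, ejecting 6. So w(1) = 6. P is now [].

So w = 6 1 3 5 4 2.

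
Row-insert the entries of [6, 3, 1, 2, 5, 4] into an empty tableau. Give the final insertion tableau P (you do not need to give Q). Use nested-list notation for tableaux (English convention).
Insert 6: appended to row 1. P = [[6]].
Insert 3: 3 bumps 6 from row 1; 6 starts row 2. P = [[3], [6]].
Insert 1: 1 bumps 3 from row 1; 3 bumps 6 from row 2; 6 starts row 3. P = [[1], [3], [6]].
Insert 2: appended to row 1. P = [[1, 2], [3], [6]].
Insert 5: appended to row 1. P = [[1, 2, 5], [3], [6]].
Insert 4: 4 bumps 5 from row 1; 5 appends to row 2. P = [[1, 2, 4], [3, 5], [6]].

So P = [[1, 2, 4], [3, 5], [6]].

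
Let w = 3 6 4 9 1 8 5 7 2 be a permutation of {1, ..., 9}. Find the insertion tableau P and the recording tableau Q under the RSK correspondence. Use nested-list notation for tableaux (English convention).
Insert each entry of the permutation into P by Schensted row insertion, recording in Q the position of each new cell.

Insert 3: appended to row 1. P = [[3]], Q = [[1]].
Insert 6: appended to row 1. P = [[3, 6]], Q = [[1, 2]].
Insert 4: 4 bumps 6 from row 1; 6 starts row 2. P = [[3, 4], [6]], Q = [[1, 2], [3]].
Insert 9: appended to row 1. P = [[3, 4, 9], [6]], Q = [[1, 2, 4], [3]].
Insert 1: 1 bumps 3 from row 1; 3 bumps 6 from row 2; 6 starts row 3. P = [[1, 4, 9], [3], [6]], Q = [[1, 2, 4], [3], [5]].
Insert 8: 8 bumps 9 from row 1; 9 appends to row 2. P = [[1, 4, 8], [3, 9], [6]], Q = [[1, 2, 4], [3, 6], [5]].
Insert 5: 5 bumps 8 from row 1; 8 bumps 9 from row 2; 9 appends to row 3. P = [[1, 4, 5], [3, 8], [6, 9]], Q = [[1, 2, 4], [3, 6], [5, 7]].
Insert 7: appended to row 1. P = [[1, 4, 5, 7], [3, 8], [6, 9]], Q = [[1, 2, 4, 8], [3, 6], [5, 7]].
Insert 2: 2 bumps 4 from row 1; 4 bumps 8 from row 2; 8 bumps 9 from row 3; 9 starts row 4. P = [[1, 2, 5, 7], [3, 4], [6, 8], [9]], Q = [[1, 2, 4, 8], [3, 6], [5, 7], [9]].

So P = [[1, 2, 5, 7], [3, 4], [6, 8], [9]], Q = [[1, 2, 4, 8], [3, 6], [5, 7], [9]].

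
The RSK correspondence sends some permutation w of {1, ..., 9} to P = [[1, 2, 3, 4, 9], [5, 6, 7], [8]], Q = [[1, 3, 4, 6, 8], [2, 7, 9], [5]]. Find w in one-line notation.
8 1 5 6 2 7 3 9 4

Reverse the RSK construction: for i from n down to 1, find the cell of Q containing i, remove the entry at that cell from P, and reverse-bump it up through P; the value ejected from row 1 is w(i).

Step i=9: Q has 9 at row 2, column 3; remove 7 from row 2 of P and reverse-bump: 7 enters row 1 and ejects 4. So w(9) = 4. P is now [[1, 2, 3, 7, 9], [5, 6], [8]].
Step i=8: Q has 8 at row 1, column 5; remove that cell from P, ejecting 9. So w(8) = 9. P is now [[1, 2, 3, 7], [5, 6], [8]].
Step i=7: Q has 7 at row 2, column 2; remove 6 from row 2 of P and reverse-bump: 6 enters row 1 and ejects 3. So w(7) = 3. P is now [[1, 2, 6, 7], [5], [8]].
Step i=6: Q has 6 at row 1, column 4; remove that cell from P, ejecting 7. So w(6) = 7. P is now [[1, 2, 6], [5], [8]].
Step i=5: Q has 5 at row 3, column 1; remove 8 from row 3 of P and reverse-bump: 8 enters row 2 and ejects 5; 5 enters row 1 and ejects 2. So w(5) = 2. P is now [[1, 5, 6], [8]].
Step i=4: Q has 4 at row 1, column 3; remove that cell from P, ejecting 6. So w(4) = 6. P is now [[1, 5], [8]].
Step i=3: Q has 3 at row 1, column 2; remove that cell from P, ejecting 5. So w(3) = 5. P is now [[1], [8]].
Step i=2: Q has 2 at row 2, column 1; remove 8 from row 2 of P and reverse-bump: 8 enters row 1 and ejects 1. So w(2) = 1. P is now [[8]].
Step i=1: Q has 1 at row 1, column 1; remove that cell from P, ejecting 8. So w(1) = 8. P is now [].

So w = 8 1 5 6 2 7 3 9 4.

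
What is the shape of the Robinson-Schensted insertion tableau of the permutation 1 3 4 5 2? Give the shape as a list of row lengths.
[4, 1]

Row-insert each entry into an empty tableau.

After inserting 1: P = [[1]].
After inserting 3: P = [[1, 3]].
After inserting 4: P = [[1, 3, 4]].
After inserting 5: P = [[1, 3, 4, 5]].
After inserting 2: P = [[1, 2, 4, 5], [3]].

The final insertion tableau P = [[1, 2, 4, 5], [3]] has shape [4, 1].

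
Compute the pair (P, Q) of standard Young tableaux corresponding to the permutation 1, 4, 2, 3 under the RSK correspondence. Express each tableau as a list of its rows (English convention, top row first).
Insert each entry of the permutation into P by Schensted row insertion, recording in Q the position of each new cell.

Insert 1: appended to row 1. P = [[1]], Q = [[1]].
Insert 4: appended to row 1. P = [[1, 4]], Q = [[1, 2]].
Insert 2: 2 bumps 4 from row 1; 4 starts row 2. P = [[1, 2], [4]], Q = [[1, 2], [3]].
Insert 3: appended to row 1. P = [[1, 2, 3], [4]], Q = [[1, 2, 4], [3]].

So P = [[1, 2, 3], [4]], Q = [[1, 2, 4], [3]].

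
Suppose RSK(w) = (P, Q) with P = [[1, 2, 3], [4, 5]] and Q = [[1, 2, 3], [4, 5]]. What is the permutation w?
Reverse the RSK construction: for i from n down to 1, find the cell of Q containing i, remove the entry at that cell from P, and reverse-bump it up through P; the value ejected from row 1 is w(i).

Step i=5: Q has 5 at row 2, column 2; remove 5 from row 2 of P and reverse-bump: 5 enters row 1 and ejects 3. So w(5) = 3. P is now [[1, 2, 5], [4]].
Step i=4: Q has 4 at row 2, column 1; remove 4 from row 2 of P and reverse-bump: 4 enters row 1 and ejects 2. So w(4) = 2. P is now [[1, 4, 5]].
Step i=3: Q has 3 at row 1, column 3; remove that cell from P, ejecting 5. So w(3) = 5. P is now [[1, 4]].
Step i=2: Q has 2 at row 1, column 2; remove that cell from P, ejecting 4. So w(2) = 4. P is now [[1]].
Step i=1: Q has 1 at row 1, column 1; remove that cell from P, ejecting 1. So w(1) = 1. P is now [].

So w = 1 4 5 2 3.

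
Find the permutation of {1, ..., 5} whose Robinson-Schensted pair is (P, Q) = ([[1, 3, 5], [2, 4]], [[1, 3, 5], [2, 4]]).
2 1 4 3 5

Reverse the RSK construction: for i from n down to 1, find the cell of Q containing i, remove the entry at that cell from P, and reverse-bump it up through P; the value ejected from row 1 is w(i).

Step i=5: Q has 5 at row 1, column 3; remove that cell from P, ejecting 5. So w(5) = 5. P is now [[1, 3], [2, 4]].
Step i=4: Q has 4 at row 2, column 2; remove 4 from row 2 of P and reverse-bump: 4 enters row 1 and ejects 3. So w(4) = 3. P is now [[1, 4], [2]].
Step i=3: Q has 3 at row 1, column 2; remove that cell from P, ejecting 4. So w(3) = 4. P is now [[1], [2]].
Step i=2: Q has 2 at row 2, column 1; remove 2 from row 2 of P and reverse-bump: 2 enters row 1 and ejects 1. So w(2) = 1. P is now [[2]].
Step i=1: Q has 1 at row 1, column 1; remove that cell from P, ejecting 2. So w(1) = 2. P is now [].

So w = 2 1 4 3 5.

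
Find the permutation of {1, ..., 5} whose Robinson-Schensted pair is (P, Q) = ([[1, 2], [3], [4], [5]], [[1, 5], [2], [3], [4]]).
Reverse the RSK construction: for i from n down to 1, find the cell of Q containing i, remove the entry at that cell from P, and reverse-bump it up through P; the value ejected from row 1 is w(i).

Step i=5: Q has 5 at row 1, column 2; remove that cell from P, ejecting 2. So w(5) = 2. P is now [[1], [3], [4], [5]].
Step i=4: Q has 4 at row 4, column 1; remove 5 from row 4 of P and reverse-bump: 5 enters row 3 and ejects 4; 4 enters row 2 and ejects 3; 3 enters row 1 and ejects 1. So w(4) = 1. P is now [[3], [4], [5]].
Step i=3: Q has 3 at row 3, column 1; remove 5 from row 3 of P and reverse-bump: 5 enters row 2 and ejects 4; 4 enters row 1 and ejects 3. So w(3) = 3. P is now [[4], [5]].
Step i=2: Q has 2 at row 2, column 1; remove 5 from row 2 of P and reverse-bump: 5 enters row 1 and ejects 4. So w(2) = 4. P is now [[5]].
Step i=1: Q has 1 at row 1, column 1; remove that cell from P, ejecting 5. So w(1) = 5. P is now [].

So w = 5 4 3 1 2.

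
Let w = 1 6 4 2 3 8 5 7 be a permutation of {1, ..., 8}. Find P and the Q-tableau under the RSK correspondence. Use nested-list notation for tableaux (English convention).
P = [[1, 2, 3, 5, 7], [4, 8], [6]], Q = [[1, 2, 5, 6, 8], [3, 7], [4]]

Insert each entry of the permutation into P by Schensted row insertion, recording in Q the position of each new cell.

Insert 1: appended to row 1. P = [[1]].
Insert 6: appended to row 1. P = [[1, 6]].
Insert 4: 4 bumps 6 from row 1; 6 starts row 2. P = [[1, 4], [6]].
Insert 2: 2 bumps 4 from row 1; 4 bumps 6 from row 2; 6 starts row 3. P = [[1, 2], [4], [6]].
Insert 3: appended to row 1. P = [[1, 2, 3], [4], [6]].
Insert 8: appended to row 1. P = [[1, 2, 3, 8], [4], [6]].
Insert 5: 5 bumps 8 from row 1; 8 appends to row 2. P = [[1, 2, 3, 5], [4, 8], [6]].
Insert 7: appended to row 1. P = [[1, 2, 3, 5, 7], [4, 8], [6]].

So P = [[1, 2, 3, 5, 7], [4, 8], [6]], Q = [[1, 2, 5, 6, 8], [3, 7], [4]].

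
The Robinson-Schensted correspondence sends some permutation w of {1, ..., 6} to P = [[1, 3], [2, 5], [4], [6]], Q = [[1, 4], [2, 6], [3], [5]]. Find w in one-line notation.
Reverse RSK: for i = n, n-1, ..., 1, locate i in Q, remove the corresponding corner cell from P, and reverse-bump its entry up through P; the value ejected from row 1 is w(i).

So w = 6 4 2 5 1 3.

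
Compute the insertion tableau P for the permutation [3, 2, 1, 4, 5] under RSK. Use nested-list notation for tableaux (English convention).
P = [[1, 4, 5], [2], [3]]

Insert 3: appended to row 1. P = [[3]].
Insert 2: 2 bumps 3 from row 1; 3 starts row 2. P = [[2], [3]].
Insert 1: 1 bumps 2 from row 1; 2 bumps 3 from row 2; 3 starts row 3. P = [[1], [2], [3]].
Insert 4: appended to row 1. P = [[1, 4], [2], [3]].
Insert 5: appended to row 1. P = [[1, 4, 5], [2], [3]].

So P = [[1, 4, 5], [2], [3]].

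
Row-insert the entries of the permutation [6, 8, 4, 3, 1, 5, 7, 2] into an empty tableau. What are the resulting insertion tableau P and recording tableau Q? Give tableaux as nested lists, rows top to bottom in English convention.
Insert each entry of the permutation into P by Schensted row insertion, recording in Q the position of each new cell.

Insert 6: appended to row 1. P = [[6]].
Insert 8: appended to row 1. P = [[6, 8]].
Insert 4: 4 bumps 6 from row 1; 6 starts row 2. P = [[4, 8], [6]].
Insert 3: 3 bumps 4 from row 1; 4 bumps 6 from row 2; 6 starts row 3. P = [[3, 8], [4], [6]].
Insert 1: 1 bumps 3 from row 1; 3 bumps 4 from row 2; 4 bumps 6 from row 3; 6 starts row 4. P = [[1, 8], [3], [4], [6]].
Insert 5: 5 bumps 8 from row 1; 8 appends to row 2. P = [[1, 5], [3, 8], [4], [6]].
Insert 7: appended to row 1. P = [[1, 5, 7], [3, 8], [4], [6]].
Insert 2: 2 bumps 5 from row 1; 5 bumps 8 from row 2; 8 appends to row 3. P = [[1, 2, 7], [3, 5], [4, 8], [6]].

So P = [[1, 2, 7], [3, 5], [4, 8], [6]], Q = [[1, 2, 7], [3, 6], [4, 8], [5]].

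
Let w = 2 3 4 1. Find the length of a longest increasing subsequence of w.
3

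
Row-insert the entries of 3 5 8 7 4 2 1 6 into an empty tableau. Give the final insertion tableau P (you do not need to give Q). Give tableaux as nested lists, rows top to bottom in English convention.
P = [[1, 4, 6], [2, 7], [3], [5], [8]]

Insert 3: appended to row 1. P = [[3]].
Insert 5: appended to row 1. P = [[3, 5]].
Insert 8: appended to row 1. P = [[3, 5, 8]].
Insert 7: 7 bumps 8 from row 1; 8 starts row 2. P = [[3, 5, 7], [8]].
Insert 4: 4 bumps 5 from row 1; 5 bumps 8 from row 2; 8 starts row 3. P = [[3, 4, 7], [5], [8]].
Insert 2: 2 bumps 3 from row 1; 3 bumps 5 from row 2; 5 bumps 8 from row 3; 8 starts row 4. P = [[2, 4, 7], [3], [5], [8]].
Insert 1: 1 bumps 2 from row 1; 2 bumps 3 from row 2; 3 bumps 5 from row 3; 5 bumps 8 from row 4; 8 starts row 5. P = [[1, 4, 7], [2], [3], [5], [8]].
Insert 6: 6 bumps 7 from row 1; 7 appends to row 2. P = [[1, 4, 6], [2, 7], [3], [5], [8]].

So P = [[1, 4, 6], [2, 7], [3], [5], [8]].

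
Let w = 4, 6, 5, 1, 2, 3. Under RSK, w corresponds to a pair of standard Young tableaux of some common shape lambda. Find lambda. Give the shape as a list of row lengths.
RSK row insertion gives P = [[1, 2, 3], [4, 5], [6]], which has shape [3, 2, 1].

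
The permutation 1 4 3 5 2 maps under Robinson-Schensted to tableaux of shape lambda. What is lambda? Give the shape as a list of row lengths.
[3, 1, 1]

Row-insert each entry into an empty tableau.

After inserting 1: P = [[1]].
After inserting 4: P = [[1, 4]].
After inserting 3: P = [[1, 3], [4]].
After inserting 5: P = [[1, 3, 5], [4]].
After inserting 2: P = [[1, 2, 5], [3], [4]].

The final insertion tableau P = [[1, 2, 5], [3], [4]] has shape [3, 1, 1].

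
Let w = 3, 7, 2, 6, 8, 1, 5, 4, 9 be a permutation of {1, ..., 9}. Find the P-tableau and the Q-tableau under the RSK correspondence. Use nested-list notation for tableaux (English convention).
Insert each entry of the permutation into P by Schensted row insertion, recording in Q the position of each new cell.

Insert 3: appended to row 1. P = [[3]], Q = [[1]].
Insert 7: appended to row 1. P = [[3, 7]], Q = [[1, 2]].
Insert 2: 2 bumps 3 from row 1; 3 starts row 2. P = [[2, 7], [3]], Q = [[1, 2], [3]].
Insert 6: 6 bumps 7 from row 1; 7 appends to row 2. P = [[2, 6], [3, 7]], Q = [[1, 2], [3, 4]].
Insert 8: appended to row 1. P = [[2, 6, 8], [3, 7]], Q = [[1, 2, 5], [3, 4]].
Insert 1: 1 bumps 2 from row 1; 2 bumps 3 from row 2; 3 starts row 3. P = [[1, 6, 8], [2, 7], [3]], Q = [[1, 2, 5], [3, 4], [6]].
Insert 5: 5 bumps 6 from row 1; 6 bumps 7 from row 2; 7 appends to row 3. P = [[1, 5, 8], [2, 6], [3, 7]], Q = [[1, 2, 5], [3, 4], [6, 7]].
Insert 4: 4 bumps 5 from row 1; 5 bumps 6 from row 2; 6 bumps 7 from row 3; 7 starts row 4. P = [[1, 4, 8], [2, 5], [3, 6], [7]], Q = [[1, 2, 5], [3, 4], [6, 7], [8]].
Insert 9: appended to row 1. P = [[1, 4, 8, 9], [2, 5], [3, 6], [7]], Q = [[1, 2, 5, 9], [3, 4], [6, 7], [8]].

So P = [[1, 4, 8, 9], [2, 5], [3, 6], [7]], Q = [[1, 2, 5, 9], [3, 4], [6, 7], [8]].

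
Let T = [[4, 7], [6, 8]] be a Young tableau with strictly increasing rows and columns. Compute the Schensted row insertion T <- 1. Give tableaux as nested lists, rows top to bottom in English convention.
In row 1, 1 replaces 4 (the leftmost entry greater than 1); 4 is bumped to row 2. In row 2, 4 replaces 6 (the leftmost entry greater than 4); 6 is bumped to row 3. 6 starts a new row 3. The new tableau is [[1, 7], [4, 8], [6]].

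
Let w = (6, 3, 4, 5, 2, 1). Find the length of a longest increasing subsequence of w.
3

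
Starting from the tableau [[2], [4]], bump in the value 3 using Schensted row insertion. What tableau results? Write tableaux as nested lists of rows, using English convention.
3 is larger than every entry of row 1, so it is appended to row 1. The new tableau is [[2, 3], [4]].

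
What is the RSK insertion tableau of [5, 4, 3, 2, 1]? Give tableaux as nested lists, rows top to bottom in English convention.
Insert 5: appended to row 1. P = [[5]].
Insert 4: 4 bumps 5 from row 1; 5 starts row 2. P = [[4], [5]].
Insert 3: 3 bumps 4 from row 1; 4 bumps 5 from row 2; 5 starts row 3. P = [[3], [4], [5]].
Insert 2: 2 bumps 3 from row 1; 3 bumps 4 from row 2; 4 bumps 5 from row 3; 5 starts row 4. P = [[2], [3], [4], [5]].
Insert 1: 1 bumps 2 from row 1; 2 bumps 3 from row 2; 3 bumps 4 from row 3; 4 bumps 5 from row 4; 5 starts row 5. P = [[1], [2], [3], [4], [5]].

So P = [[1], [2], [3], [4], [5]].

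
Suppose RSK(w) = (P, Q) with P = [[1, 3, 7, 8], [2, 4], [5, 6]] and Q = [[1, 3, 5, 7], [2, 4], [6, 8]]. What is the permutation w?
Reverse the RSK construction: for i from n down to 1, find the cell of Q containing i, remove the entry at that cell from P, and reverse-bump it up through P; the value ejected from row 1 is w(i).

Step i=8: Q has 8 at row 3, column 2; remove 6 from row 3 of P and reverse-bump: 6 enters row 2 and ejects 4; 4 enters row 1 and ejects 3. So w(8) = 3. P is now [[1, 4, 7, 8], [2, 6], [5]].
Step i=7: Q has 7 at row 1, column 4; remove that cell from P, ejecting 8. So w(7) = 8. P is now [[1, 4, 7], [2, 6], [5]].
Step i=6: Q has 6 at row 3, column 1; remove 5 from row 3 of P and reverse-bump: 5 enters row 2 and ejects 2; 2 enters row 1 and ejects 1. So w(6) = 1. P is now [[2, 4, 7], [5, 6]].
Step i=5: Q has 5 at row 1, column 3; remove that cell from P, ejecting 7. So w(5) = 7. P is now [[2, 4], [5, 6]].
Step i=4: Q has 4 at row 2, column 2; remove 6 from row 2 of P and reverse-bump: 6 enters row 1 and ejects 4. So w(4) = 4. P is now [[2, 6], [5]].
Step i=3: Q has 3 at row 1, column 2; remove that cell from P, ejecting 6. So w(3) = 6. P is now [[2], [5]].
Step i=2: Q has 2 at row 2, column 1; remove 5 from row 2 of P and reverse-bump: 5 enters row 1 and ejects 2. So w(2) = 2. P is now [[5]].
Step i=1: Q has 1 at row 1, column 1; remove that cell from P, ejecting 5. So w(1) = 5. P is now [].

So w = 5 2 6 4 7 1 8 3.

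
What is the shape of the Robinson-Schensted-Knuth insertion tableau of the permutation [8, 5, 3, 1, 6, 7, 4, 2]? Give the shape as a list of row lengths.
Row-insert each entry into an empty tableau.

After inserting 8: P = [[8]].
After inserting 5: P = [[5], [8]].
After inserting 3: P = [[3], [5], [8]].
After inserting 1: P = [[1], [3], [5], [8]].
After inserting 6: P = [[1, 6], [3], [5], [8]].
After inserting 7: P = [[1, 6, 7], [3], [5], [8]].
After inserting 4: P = [[1, 4, 7], [3, 6], [5], [8]].
After inserting 2: P = [[1, 2, 7], [3, 4], [5, 6], [8]].

The final insertion tableau P = [[1, 2, 7], [3, 4], [5, 6], [8]] has shape [3, 2, 2, 1].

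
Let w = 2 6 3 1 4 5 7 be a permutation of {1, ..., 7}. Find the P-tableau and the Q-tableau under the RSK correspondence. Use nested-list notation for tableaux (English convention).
P = [[1, 3, 4, 5, 7], [2], [6]], Q = [[1, 2, 5, 6, 7], [3], [4]]

Insert each entry of the permutation into P by Schensted row insertion, recording in Q the position of each new cell.

Insert 2: appended to row 1. P = [[2]].
Insert 6: appended to row 1. P = [[2, 6]].
Insert 3: 3 bumps 6 from row 1; 6 starts row 2. P = [[2, 3], [6]].
Insert 1: 1 bumps 2 from row 1; 2 bumps 6 from row 2; 6 starts row 3. P = [[1, 3], [2], [6]].
Insert 4: appended to row 1. P = [[1, 3, 4], [2], [6]].
Insert 5: appended to row 1. P = [[1, 3, 4, 5], [2], [6]].
Insert 7: appended to row 1. P = [[1, 3, 4, 5, 7], [2], [6]].

So P = [[1, 3, 4, 5, 7], [2], [6]], Q = [[1, 2, 5, 6, 7], [3], [4]].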